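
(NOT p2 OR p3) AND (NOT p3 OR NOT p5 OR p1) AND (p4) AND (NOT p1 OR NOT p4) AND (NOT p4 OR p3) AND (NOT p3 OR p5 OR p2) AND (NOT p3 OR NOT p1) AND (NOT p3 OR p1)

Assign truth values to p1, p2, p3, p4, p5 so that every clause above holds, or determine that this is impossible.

UNSATISFIABLE

(p4) alone gives p4 = true.
(NOT p1) alone gives p1 = false.
(p3) alone gives p3 = true.
That conflicts with the unit clause (NOT p3).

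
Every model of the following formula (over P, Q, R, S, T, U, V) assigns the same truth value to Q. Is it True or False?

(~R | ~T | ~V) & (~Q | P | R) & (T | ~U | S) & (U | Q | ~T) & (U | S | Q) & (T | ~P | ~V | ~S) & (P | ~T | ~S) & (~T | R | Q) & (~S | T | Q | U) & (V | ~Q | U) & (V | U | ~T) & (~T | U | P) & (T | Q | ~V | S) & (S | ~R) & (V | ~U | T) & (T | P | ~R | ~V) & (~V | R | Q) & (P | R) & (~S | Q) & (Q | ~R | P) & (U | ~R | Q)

True

Suppose Q = 0.
The clause (~S) is unit, so S = 0.
The clause (U) is unit, so U = 1.
The clause (T) is unit, so T = 1.
The clause (R) is unit, so R = 1.
That conflicts with the unit clause (~R).
So every satisfying assignment has Q = True.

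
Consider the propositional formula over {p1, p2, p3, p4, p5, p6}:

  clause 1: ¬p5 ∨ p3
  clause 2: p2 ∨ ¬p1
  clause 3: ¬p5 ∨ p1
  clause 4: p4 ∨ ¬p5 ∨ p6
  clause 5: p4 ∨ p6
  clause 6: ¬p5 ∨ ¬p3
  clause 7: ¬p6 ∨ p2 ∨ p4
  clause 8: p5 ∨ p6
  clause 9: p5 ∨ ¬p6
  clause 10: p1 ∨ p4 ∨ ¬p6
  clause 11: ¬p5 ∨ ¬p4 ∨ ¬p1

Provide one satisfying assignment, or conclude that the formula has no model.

Case p5 = False:
(p6) alone gives p6 = True.
But (¬p6) is also a unit clause — contradiction.
That branch fails; take p5 = True instead.
(p3) alone gives p3 = True.
But (¬p3) is also a unit clause — contradiction.
Both values of p5 lead to a conflict.

UNSATISFIABLE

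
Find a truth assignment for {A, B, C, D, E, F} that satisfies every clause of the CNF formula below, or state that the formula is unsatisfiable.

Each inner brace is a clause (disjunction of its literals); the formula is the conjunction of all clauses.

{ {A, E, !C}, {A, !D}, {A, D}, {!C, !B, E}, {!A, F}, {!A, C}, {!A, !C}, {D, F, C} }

Suppose A = true.
From the singleton clause (F), F = true.
From the singleton clause (C), C = true.
That conflicts with the unit clause (!C).
So A must be the other value — set A = false.
From the singleton clause (!D), D = false.
That conflicts with the unit clause (D).
Neither A = true nor A = false works.

UNSATISFIABLE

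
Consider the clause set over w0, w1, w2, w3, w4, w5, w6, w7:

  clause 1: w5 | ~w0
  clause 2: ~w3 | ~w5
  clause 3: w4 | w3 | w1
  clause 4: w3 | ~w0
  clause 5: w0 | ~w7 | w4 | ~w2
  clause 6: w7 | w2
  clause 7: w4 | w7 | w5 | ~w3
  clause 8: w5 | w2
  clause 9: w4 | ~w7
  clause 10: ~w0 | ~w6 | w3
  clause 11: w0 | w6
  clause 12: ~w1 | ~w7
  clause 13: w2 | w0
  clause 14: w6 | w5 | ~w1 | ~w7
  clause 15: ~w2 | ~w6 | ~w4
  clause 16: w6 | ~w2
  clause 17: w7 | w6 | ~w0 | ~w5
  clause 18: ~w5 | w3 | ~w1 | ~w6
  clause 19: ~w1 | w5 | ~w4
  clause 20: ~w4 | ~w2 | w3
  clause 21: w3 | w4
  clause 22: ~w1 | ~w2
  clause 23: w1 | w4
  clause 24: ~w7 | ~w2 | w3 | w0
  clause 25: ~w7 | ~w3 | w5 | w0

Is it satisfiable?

Try w5 = 1.
Unit clause (~w3) forces w3 = 0.
Unit clause (~w0) forces w0 = 0.
Unit clause (w6) forces w6 = 1.
Unit clause (w2) forces w2 = 1.
Unit clause (~w4) forces w4 = 0.
Now (w4) is unsatisfied and unit — conflict.
Undo w5 and try w5 = 0.
Unit clause (~w0) forces w0 = 0.
Unit clause (w2) forces w2 = 1.
Unit clause (w6) forces w6 = 1.
Unit clause (~w4) forces w4 = 0.
Unit clause (~w7) forces w7 = 0.
Unit clause (~w3) forces w3 = 0.
Now (w3) is unsatisfied and unit — conflict.
Both values of w5 lead to a conflict.
No assignment satisfies every clause.

Unsatisfiable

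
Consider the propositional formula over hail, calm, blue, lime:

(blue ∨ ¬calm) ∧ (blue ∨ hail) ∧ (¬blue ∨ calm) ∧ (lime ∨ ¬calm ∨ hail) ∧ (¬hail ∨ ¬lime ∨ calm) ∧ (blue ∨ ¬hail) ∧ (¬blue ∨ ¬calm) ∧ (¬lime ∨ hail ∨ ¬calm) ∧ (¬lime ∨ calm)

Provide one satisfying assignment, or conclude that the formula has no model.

UNSATISFIABLE

Suppose blue = True.
The clause (calm) is unit, so calm = True.
Now (¬calm) is unsatisfied and unit — conflict.
That branch fails; take blue = False instead.
The clause (¬calm) is unit, so calm = False.
The clause (hail) is unit, so hail = True.
Now (¬hail) is unsatisfied and unit — conflict.
Neither blue = True nor blue = False works.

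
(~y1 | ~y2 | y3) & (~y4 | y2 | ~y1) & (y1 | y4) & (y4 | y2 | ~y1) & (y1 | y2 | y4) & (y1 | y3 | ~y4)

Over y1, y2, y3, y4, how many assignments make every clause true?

4

There are 2^4 = 16 truth assignments over (y1, y2, y3, y4).
Check each against the 6 clauses (columns in the order y1, y2, y3, y4):
  F F F F  ✗ fails (y1 | y4)
  F F F T  ✗ fails (y1 | y3 | ~y4)
  F F T F  ✗ fails (y1 | y4)
  F F T T  ✓ satisfies all
  F T F F  ✗ fails (y1 | y4)
  F T F T  ✗ fails (y1 | y3 | ~y4)
  F T T F  ✗ fails (y1 | y4)
  F T T T  ✓ satisfies all
  T F F F  ✗ fails (y4 | y2 | ~y1)
  T F F T  ✗ fails (~y4 | y2 | ~y1)
  T F T F  ✗ fails (y4 | y2 | ~y1)
  T F T T  ✗ fails (~y4 | y2 | ~y1)
  T T F F  ✗ fails (~y1 | ~y2 | y3)
  T T F T  ✗ fails (~y1 | ~y2 | y3)
  T T T F  ✓ satisfies all
  T T T T  ✓ satisfies all
4 of the 16 rows are models.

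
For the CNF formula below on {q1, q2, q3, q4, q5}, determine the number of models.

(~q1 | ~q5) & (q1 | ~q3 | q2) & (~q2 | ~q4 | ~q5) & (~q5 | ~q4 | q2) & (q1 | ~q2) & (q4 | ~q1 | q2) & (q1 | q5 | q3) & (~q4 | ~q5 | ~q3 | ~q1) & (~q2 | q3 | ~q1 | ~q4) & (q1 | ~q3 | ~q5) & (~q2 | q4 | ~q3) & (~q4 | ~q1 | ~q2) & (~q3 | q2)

3

There are 2^5 = 32 truth assignments over (q1, q2, q3, q4, q5).
Split on q2. With q2 = 1, the clauses containing q2 are satisfied and ~q2 drops from the rest; 1 of the 2^4 = 16 assignments to the other variables satisfy what remains.
With q2 = 0, by the same count on the reduced clause set, 2 assignments work.
Total: 1 + 2 = 3.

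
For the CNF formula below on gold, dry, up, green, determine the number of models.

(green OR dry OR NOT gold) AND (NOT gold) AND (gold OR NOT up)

4

There are 2^4 = 16 truth assignments over (gold, dry, up, green).
Check each against the 3 clauses (columns in the order gold, dry, up, green):
  F F F F  ✓ satisfies all
  F F F T  ✓ satisfies all
  F F T F  ✗ fails (gold OR NOT up)
  F F T T  ✗ fails (gold OR NOT up)
  F T F F  ✓ satisfies all
  F T F T  ✓ satisfies all
  F T T F  ✗ fails (gold OR NOT up)
  F T T T  ✗ fails (gold OR NOT up)
  T F F F  ✗ fails (green OR dry OR NOT gold)
  T F F T  ✗ fails (NOT gold)
  T F T F  ✗ fails (green OR dry OR NOT gold)
  T F T T  ✗ fails (NOT gold)
  T T F F  ✗ fails (NOT gold)
  T T F T  ✗ fails (NOT gold)
  T T T F  ✗ fails (NOT gold)
  T T T T  ✗ fails (NOT gold)
4 of the 16 rows are models.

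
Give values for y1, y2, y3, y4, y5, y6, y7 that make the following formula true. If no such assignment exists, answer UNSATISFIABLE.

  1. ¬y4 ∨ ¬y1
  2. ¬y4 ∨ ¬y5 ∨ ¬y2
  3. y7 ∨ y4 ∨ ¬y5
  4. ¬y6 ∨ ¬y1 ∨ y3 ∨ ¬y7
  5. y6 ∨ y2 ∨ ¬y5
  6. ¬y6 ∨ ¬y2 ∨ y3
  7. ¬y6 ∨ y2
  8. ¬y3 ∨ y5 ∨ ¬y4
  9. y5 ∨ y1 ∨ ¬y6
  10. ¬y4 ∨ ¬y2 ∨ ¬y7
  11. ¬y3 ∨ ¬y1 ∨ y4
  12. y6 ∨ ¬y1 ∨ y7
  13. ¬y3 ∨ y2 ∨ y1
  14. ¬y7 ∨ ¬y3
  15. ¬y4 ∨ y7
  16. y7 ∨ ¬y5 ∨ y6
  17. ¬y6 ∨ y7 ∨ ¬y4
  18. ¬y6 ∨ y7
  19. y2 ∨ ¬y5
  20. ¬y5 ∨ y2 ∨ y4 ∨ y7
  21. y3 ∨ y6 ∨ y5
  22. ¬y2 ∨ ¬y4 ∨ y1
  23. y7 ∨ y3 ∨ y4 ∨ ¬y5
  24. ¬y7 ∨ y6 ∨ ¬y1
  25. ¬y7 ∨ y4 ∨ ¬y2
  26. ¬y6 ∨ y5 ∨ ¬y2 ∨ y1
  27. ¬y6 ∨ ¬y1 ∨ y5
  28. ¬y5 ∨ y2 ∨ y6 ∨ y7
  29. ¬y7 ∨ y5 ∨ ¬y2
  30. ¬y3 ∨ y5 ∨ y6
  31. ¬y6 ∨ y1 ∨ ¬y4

UNSATISFIABLE

Case y4 = False:
Case y7 = True:
(¬y3) alone gives y3 = False.
(¬y2) alone gives y2 = False.
(¬y6) alone gives y6 = False.
(¬y5) alone gives y5 = False.
But (y5) is also a unit clause — contradiction.
So y7 must be the other value — set y7 = False.
(¬y5) alone gives y5 = False.
(¬y6) alone gives y6 = False.
(¬y1) alone gives y1 = False.
(y3) alone gives y3 = True.
But (¬y3) is also a unit clause — contradiction.
Both values of y7 lead to a conflict.
So y4 must be the other value — set y4 = True.
(¬y1) alone gives y1 = False.
(y7) alone gives y7 = True.
(¬y2) alone gives y2 = False.
(¬y6) alone gives y6 = False.
(¬y5) alone gives y5 = False.
(¬y3) alone gives y3 = False.
But (y3) is also a unit clause — contradiction.
Both values of y4 lead to a conflict.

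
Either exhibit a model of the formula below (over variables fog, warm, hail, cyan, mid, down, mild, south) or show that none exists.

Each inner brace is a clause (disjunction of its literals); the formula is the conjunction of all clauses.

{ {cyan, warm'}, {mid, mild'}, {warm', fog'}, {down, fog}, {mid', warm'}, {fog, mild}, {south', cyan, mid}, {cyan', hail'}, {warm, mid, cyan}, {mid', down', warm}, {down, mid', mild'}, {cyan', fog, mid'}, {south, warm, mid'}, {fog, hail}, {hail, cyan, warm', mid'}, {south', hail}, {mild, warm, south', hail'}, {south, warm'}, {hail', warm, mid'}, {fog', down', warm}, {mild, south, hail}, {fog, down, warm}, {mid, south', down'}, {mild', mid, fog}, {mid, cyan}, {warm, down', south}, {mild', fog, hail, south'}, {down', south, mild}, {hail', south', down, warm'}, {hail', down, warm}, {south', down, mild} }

Suppose cyan = 1.
(hail') alone gives hail = 0.
(fog) alone gives fog = 1.
(warm') alone gives warm = 0.
(south') alone gives south = 0.
(mid') alone gives mid = 0.
(mild') alone gives mild = 0.
But (mild) is also a unit clause — contradiction.
Backtrack on cyan: now try cyan = 0.
(warm') alone gives warm = 0.
(mid) alone gives mid = 1.
(down') alone gives down = 0.
(fog) alone gives fog = 1.
(mild') alone gives mild = 0.
(south) alone gives south = 1.
But (south') is also a unit clause — contradiction.
Either choice for cyan ends in contradiction.

UNSATISFIABLE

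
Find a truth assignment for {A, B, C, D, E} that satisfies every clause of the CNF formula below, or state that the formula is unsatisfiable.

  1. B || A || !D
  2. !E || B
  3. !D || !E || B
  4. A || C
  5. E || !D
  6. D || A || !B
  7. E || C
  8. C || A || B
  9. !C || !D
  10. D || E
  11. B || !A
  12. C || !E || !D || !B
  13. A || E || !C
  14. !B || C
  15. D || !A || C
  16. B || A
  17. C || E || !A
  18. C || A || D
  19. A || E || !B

Branch on E: set E = true.
From the singleton clause (B), B = true.
From the singleton clause (C), C = true.
From the singleton clause (!D), D = false.
From the singleton clause (A), A = true.
All clauses are satisfied.

A ↦ true; B ↦ true; C ↦ true; D ↦ false; E ↦ true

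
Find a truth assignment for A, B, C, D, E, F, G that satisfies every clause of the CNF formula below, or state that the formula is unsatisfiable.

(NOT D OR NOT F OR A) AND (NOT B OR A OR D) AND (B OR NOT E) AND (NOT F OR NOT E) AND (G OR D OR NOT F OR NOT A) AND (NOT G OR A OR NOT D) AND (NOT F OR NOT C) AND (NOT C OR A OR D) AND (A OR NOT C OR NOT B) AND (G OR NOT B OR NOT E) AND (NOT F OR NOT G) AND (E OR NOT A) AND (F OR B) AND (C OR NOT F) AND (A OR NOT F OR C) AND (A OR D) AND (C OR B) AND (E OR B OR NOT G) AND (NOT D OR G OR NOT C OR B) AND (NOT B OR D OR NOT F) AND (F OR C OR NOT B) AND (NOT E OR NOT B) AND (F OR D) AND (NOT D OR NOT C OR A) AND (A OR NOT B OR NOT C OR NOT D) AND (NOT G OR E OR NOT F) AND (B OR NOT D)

UNSATISFIABLE

Case B = true:
(NOT E) alone gives E = false.
(NOT A) alone gives A = false.
(D) alone gives D = true.
(NOT F) alone gives F = false.
(NOT G) alone gives G = false.
(NOT C) alone gives C = false.
That conflicts with the unit clause (C).
Backtrack on B: now try B = false.
(NOT E) alone gives E = false.
(NOT A) alone gives A = false.
(F) alone gives F = true.
(NOT D) alone gives D = false.
That conflicts with the unit clause (D).
Neither B = true nor B = false works.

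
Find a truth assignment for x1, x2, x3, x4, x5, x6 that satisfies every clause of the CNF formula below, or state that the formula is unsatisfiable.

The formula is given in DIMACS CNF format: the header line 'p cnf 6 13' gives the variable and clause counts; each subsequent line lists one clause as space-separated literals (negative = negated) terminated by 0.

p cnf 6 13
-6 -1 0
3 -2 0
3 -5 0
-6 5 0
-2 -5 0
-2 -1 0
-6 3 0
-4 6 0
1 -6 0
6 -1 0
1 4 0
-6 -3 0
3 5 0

UNSATISFIABLE

Try x6 = False.
The clause (¬x4) is unit, so x4 = False.
The clause (¬x1) is unit, so x1 = False.
Now (x1) is unsatisfied and unit — conflict.
Backtrack on x6: now try x6 = True.
The clause (¬x1) is unit, so x1 = False.
Now (x1) is unsatisfied and unit — conflict.
Both values of x6 lead to a conflict.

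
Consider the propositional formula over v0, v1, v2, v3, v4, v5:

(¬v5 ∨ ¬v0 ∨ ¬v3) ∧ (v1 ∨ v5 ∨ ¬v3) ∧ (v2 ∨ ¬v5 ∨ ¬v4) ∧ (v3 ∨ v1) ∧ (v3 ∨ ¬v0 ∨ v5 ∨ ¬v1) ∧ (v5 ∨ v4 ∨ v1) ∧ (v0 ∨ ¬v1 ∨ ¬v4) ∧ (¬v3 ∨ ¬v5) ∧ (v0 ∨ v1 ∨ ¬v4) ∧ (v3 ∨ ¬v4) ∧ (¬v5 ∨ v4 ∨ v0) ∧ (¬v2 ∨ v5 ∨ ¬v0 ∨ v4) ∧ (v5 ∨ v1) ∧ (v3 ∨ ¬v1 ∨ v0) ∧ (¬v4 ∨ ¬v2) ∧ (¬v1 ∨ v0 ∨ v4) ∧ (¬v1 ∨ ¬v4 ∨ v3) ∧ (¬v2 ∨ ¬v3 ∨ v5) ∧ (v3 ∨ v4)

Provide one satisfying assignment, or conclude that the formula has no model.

v0 ↦ True, v1 ↦ True, v2 ↦ False, v3 ↦ True, v4 ↦ False, v5 ↦ False

Case v3 = True:
From the singleton clause (¬v5), v5 = False.
From the singleton clause (v1), v1 = True.
From the singleton clause (¬v2), v2 = False.
Case v0 = True:
All clauses hold; v4 can take either value.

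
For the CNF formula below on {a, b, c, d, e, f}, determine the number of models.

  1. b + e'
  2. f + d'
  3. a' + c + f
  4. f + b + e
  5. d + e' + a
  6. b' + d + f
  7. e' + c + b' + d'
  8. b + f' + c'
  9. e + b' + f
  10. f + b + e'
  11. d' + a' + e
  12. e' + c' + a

12

There are 2^6 = 64 truth assignments over (a, b, c, d, e, f).
Split on c. With c = 1, the clauses containing c are satisfied and c' drops from the rest; 5 of the 2^5 = 32 assignments to the other variables satisfy what remains.
With c = 0, by the same count on the reduced clause set, 7 assignments work.
(One model: a=F, b=F, c=F, d=F, e=F, f=T.)
Total: 5 + 7 = 12.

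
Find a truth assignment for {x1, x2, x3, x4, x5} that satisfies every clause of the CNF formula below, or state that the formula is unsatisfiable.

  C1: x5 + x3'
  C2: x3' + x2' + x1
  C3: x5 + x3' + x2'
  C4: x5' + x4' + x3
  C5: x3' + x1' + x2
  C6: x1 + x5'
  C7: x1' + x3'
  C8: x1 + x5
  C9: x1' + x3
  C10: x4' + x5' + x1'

UNSATISFIABLE

Branch on x5: set x5 = 1.
From the singleton clause (x1), x1 = 1.
From the singleton clause (x3'), x3 = 0.
But (x3) is also a unit clause — contradiction.
Undo x5 and try x5 = 0.
From the singleton clause (x3'), x3 = 0.
From the singleton clause (x1), x1 = 1.
But (x1') is also a unit clause — contradiction.
Either choice for x5 ends in contradiction.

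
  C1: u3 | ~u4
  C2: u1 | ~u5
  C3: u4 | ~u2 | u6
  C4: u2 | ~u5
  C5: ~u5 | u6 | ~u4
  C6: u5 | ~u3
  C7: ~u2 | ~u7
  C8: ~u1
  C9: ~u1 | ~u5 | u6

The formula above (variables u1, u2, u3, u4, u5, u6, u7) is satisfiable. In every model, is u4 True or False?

False

Suppose u4 = 1.
(u3) alone gives u3 = 1.
(u5) alone gives u5 = 1.
(u1) alone gives u1 = 1.
But (~u1) is also a unit clause — contradiction.
So every satisfying assignment has u4 = False.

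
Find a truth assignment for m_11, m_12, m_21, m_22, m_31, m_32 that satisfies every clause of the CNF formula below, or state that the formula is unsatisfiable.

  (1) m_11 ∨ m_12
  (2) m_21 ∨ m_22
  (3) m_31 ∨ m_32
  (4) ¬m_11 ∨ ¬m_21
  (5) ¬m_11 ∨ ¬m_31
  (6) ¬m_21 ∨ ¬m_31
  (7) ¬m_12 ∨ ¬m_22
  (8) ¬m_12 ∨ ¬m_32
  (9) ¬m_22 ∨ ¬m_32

UNSATISFIABLE

Case m_11 = True:
(¬m_21) alone gives m_21 = False.
(m_22) alone gives m_22 = True.
(¬m_31) alone gives m_31 = False.
(m_32) alone gives m_32 = True.
Now (¬m_32) is unsatisfied and unit — conflict.
That branch fails; take m_11 = False instead.
(m_12) alone gives m_12 = True.
(¬m_22) alone gives m_22 = False.
(m_21) alone gives m_21 = True.
(¬m_31) alone gives m_31 = False.
(m_32) alone gives m_32 = True.
Now (¬m_32) is unsatisfied and unit — conflict.
Both values of m_11 lead to a conflict.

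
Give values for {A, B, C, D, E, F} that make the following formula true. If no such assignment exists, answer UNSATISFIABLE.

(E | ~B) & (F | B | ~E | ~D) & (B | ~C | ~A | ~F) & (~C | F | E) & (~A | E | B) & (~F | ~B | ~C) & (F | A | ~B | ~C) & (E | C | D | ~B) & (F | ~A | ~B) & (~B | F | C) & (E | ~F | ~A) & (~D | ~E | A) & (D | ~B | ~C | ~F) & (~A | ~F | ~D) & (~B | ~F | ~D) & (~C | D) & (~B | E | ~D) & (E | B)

Branch on E: set E = 1.
Branch on D: set D = 0.
The clause (~C) is unit, so C = 0.
Branch on B: set B = 0.
Every clause is now satisfied; A, F are unconstrained.

A: 1; B: 0; C: 0; D: 0; E: 1; F: 1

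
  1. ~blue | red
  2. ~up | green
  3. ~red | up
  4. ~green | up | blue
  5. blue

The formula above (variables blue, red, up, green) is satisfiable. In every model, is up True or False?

Suppose up = 0.
(~red) alone gives red = 0.
(~blue) alone gives blue = 0.
That conflicts with the unit clause (blue).
So every satisfying assignment has up = True.

True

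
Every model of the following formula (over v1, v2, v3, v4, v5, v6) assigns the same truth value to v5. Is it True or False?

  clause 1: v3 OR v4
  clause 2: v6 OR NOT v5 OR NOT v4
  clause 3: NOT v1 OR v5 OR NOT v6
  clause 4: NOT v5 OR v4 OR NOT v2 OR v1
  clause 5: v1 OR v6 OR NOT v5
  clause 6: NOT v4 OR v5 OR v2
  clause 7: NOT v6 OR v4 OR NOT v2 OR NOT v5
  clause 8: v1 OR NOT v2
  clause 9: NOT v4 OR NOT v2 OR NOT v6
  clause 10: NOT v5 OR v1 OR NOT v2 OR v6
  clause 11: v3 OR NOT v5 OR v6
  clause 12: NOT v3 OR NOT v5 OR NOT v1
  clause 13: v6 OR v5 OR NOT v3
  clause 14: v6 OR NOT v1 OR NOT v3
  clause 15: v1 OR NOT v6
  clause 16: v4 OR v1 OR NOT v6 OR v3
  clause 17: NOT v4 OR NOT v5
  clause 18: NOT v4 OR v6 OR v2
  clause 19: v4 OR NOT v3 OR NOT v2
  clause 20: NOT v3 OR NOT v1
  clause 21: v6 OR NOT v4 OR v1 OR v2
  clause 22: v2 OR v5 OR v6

Suppose v5 = true.
The clause (NOT v4) is unit, so v4 = false.
The clause (v3) is unit, so v3 = true.
The clause (NOT v1) is unit, so v1 = false.
The clause (NOT v2) is unit, so v2 = false.
The clause (v6) is unit, so v6 = true.
But (NOT v6) is also a unit clause — contradiction.
So every satisfying assignment has v5 = False.

False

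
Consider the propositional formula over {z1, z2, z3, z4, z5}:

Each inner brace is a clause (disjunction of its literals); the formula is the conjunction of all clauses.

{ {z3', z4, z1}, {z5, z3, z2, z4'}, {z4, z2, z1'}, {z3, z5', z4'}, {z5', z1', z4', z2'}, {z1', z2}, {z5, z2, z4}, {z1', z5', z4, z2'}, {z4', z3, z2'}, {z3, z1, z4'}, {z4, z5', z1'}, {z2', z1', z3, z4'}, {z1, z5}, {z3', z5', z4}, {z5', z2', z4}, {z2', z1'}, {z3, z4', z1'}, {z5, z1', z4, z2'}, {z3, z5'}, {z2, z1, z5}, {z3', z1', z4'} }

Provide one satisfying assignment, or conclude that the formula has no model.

z1: 0,  z2: 0,  z3: 1,  z4: 1,  z5: 1

Case z1 = 0:
The clause (z5) is unit, so z5 = 1.
The clause (z3) is unit, so z3 = 1.
The clause (z4) is unit, so z4 = 1.
No clause remains; z2 is free.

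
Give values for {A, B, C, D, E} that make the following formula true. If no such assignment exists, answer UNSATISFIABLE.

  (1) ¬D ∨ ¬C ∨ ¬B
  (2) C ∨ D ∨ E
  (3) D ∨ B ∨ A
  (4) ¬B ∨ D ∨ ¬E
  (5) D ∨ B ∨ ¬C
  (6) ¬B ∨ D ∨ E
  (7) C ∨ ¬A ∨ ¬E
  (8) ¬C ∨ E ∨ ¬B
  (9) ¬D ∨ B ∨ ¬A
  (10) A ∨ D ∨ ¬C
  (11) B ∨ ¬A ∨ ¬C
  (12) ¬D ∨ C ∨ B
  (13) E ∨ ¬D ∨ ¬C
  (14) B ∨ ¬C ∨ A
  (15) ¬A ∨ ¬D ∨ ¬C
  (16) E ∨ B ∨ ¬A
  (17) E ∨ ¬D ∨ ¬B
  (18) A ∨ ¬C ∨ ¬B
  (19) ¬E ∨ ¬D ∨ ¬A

A ↦ False,  B ↦ True,  C ↦ False,  D ↦ True,  E ↦ True

Try D = True.
Try C = False.
Unit clause (B) forces B = True.
Unit clause (E) forces E = True.
Unit clause (¬A) forces A = False.
Every clause now holds.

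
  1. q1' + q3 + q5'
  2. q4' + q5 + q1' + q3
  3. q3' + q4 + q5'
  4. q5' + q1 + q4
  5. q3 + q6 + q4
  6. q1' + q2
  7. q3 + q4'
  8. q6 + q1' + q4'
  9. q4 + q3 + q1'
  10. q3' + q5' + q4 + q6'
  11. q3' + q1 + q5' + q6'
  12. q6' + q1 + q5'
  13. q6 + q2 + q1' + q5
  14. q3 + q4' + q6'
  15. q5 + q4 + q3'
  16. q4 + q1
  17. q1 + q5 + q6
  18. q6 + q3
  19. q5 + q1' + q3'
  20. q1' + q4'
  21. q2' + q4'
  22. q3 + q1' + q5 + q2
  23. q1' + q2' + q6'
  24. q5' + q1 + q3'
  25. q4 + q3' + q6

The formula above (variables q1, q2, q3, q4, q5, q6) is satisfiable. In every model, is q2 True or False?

Suppose q2 = 1.
From the singleton clause (q4'), q4 = 0.
From the singleton clause (q1), q1 = 1.
From the singleton clause (q3), q3 = 1.
From the singleton clause (q5'), q5 = 0.
Now (q5) is unsatisfied and unit — conflict.
So every satisfying assignment has q2 = False.

False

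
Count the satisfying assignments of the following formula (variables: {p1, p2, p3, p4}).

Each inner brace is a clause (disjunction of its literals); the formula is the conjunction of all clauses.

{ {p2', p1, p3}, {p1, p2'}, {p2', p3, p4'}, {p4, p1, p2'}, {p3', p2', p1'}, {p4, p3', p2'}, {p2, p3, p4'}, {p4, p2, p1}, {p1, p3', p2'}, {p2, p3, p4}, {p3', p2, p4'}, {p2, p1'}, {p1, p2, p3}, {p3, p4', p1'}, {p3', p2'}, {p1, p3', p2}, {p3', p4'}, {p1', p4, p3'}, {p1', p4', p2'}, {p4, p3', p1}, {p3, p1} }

There are 2^4 = 16 truth assignments over (p1, p2, p3, p4).
Check each against the 21 clauses (columns in the order p1, p2, p3, p4):
  F F F F  ✗ fails (p4 + p2 + p1)
  F F F T  ✗ fails (p2 + p3 + p4')
  F F T F  ✗ fails (p4 + p2 + p1)
  F F T T  ✗ fails (p3' + p2 + p4')
  F T F F  ✗ fails (p2' + p1 + p3)
  F T F T  ✗ fails (p2' + p1 + p3)
  F T T F  ✗ fails (p1 + p2')
  F T T T  ✗ fails (p1 + p2')
  T F F F  ✗ fails (p2 + p3 + p4)
  T F F T  ✗ fails (p2 + p3 + p4')
  T F T F  ✗ fails (p2 + p1')
  T F T T  ✗ fails (p3' + p2 + p4')
  T T F F  ✓ satisfies all
  T T F T  ✗ fails (p2' + p3 + p4')
  T T T F  ✗ fails (p3' + p2' + p1')
  T T T T  ✗ fails (p3' + p2' + p1')
1 of the 16 rows is a model.

1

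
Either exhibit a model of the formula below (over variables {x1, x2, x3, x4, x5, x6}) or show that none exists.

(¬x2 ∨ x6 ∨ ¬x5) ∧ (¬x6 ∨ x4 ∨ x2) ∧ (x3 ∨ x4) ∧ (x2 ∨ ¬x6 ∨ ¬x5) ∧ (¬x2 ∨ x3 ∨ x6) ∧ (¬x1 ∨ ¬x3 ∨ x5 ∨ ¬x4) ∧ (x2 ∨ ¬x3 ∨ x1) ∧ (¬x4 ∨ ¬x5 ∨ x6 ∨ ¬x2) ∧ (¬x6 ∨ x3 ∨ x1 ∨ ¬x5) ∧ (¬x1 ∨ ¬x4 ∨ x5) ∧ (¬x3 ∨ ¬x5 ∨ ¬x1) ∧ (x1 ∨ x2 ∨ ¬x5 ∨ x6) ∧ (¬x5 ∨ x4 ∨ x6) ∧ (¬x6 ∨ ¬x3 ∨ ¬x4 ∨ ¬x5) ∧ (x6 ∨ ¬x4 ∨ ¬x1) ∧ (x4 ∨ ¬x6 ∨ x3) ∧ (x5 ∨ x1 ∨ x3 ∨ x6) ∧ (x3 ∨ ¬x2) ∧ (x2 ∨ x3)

Branch on x3: set x3 = True.
Branch on x2: set x2 = True.
Branch on x6: set x6 = False.
(¬x5) alone gives x5 = False.
Branch on x1: set x1 = False.
Every clause is now satisfied; x4 is unconstrained.

x1 ↦ False, x2 ↦ True, x3 ↦ True, x4 ↦ True, x5 ↦ False, x6 ↦ False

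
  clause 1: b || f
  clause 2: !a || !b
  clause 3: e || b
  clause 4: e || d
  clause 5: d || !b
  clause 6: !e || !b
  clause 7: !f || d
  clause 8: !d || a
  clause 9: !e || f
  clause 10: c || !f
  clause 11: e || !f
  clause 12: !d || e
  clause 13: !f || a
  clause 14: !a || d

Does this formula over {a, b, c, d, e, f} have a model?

Try b = false.
From the singleton clause (f), f = true.
From the singleton clause (e), e = true.
From the singleton clause (d), d = true.
From the singleton clause (a), a = true.
From the singleton clause (c), c = true.
Every clause now holds.
A satisfying assignment: a: true,  b: false,  c: true,  d: true,  e: true,  f: true.

Yes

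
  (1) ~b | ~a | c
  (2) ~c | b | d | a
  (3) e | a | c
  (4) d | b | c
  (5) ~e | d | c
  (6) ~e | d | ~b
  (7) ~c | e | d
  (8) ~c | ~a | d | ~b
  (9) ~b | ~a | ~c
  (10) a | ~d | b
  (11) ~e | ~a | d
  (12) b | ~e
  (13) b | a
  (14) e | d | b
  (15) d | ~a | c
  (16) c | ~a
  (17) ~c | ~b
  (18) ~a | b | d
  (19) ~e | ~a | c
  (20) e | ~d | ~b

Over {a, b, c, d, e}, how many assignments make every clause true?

There are 2^5 = 32 truth assignments over (a, b, c, d, e).
Split on e. With e = 1, the clauses containing e are satisfied and ~e drops from the rest; 1 of the 2^4 = 16 assignments to the other variables satisfy what remains.
With e = 0, by the same count on the reduced clause set, 1 assignment works.
(One model: a=F, b=T, c=F, d=T, e=T.)
Total: 1 + 1 = 2.

2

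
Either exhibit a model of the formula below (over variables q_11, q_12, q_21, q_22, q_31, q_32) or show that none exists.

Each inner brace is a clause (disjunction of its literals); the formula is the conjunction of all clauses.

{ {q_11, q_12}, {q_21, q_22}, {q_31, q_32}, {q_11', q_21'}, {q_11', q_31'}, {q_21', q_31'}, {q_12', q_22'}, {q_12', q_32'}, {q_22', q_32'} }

UNSATISFIABLE

Case q_11 = 1:
The clause (q_21') is unit, so q_21 = 0.
The clause (q_22) is unit, so q_22 = 1.
The clause (q_31') is unit, so q_31 = 0.
The clause (q_32) is unit, so q_32 = 1.
But (q_32') is also a unit clause — contradiction.
So q_11 must be the other value — set q_11 = 0.
The clause (q_12) is unit, so q_12 = 1.
The clause (q_22') is unit, so q_22 = 0.
The clause (q_21) is unit, so q_21 = 1.
The clause (q_31') is unit, so q_31 = 0.
The clause (q_32) is unit, so q_32 = 1.
But (q_32') is also a unit clause — contradiction.
Both values of q_11 lead to a conflict.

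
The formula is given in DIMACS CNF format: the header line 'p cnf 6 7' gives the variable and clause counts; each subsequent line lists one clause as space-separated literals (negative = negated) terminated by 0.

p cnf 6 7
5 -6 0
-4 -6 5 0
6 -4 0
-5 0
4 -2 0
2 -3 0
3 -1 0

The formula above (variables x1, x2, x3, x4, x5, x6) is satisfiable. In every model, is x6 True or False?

Suppose x6 = True.
The clause (x5) is unit, so x5 = True.
Now (¬x5) is unsatisfied and unit — conflict.
So every satisfying assignment has x6 = False.

False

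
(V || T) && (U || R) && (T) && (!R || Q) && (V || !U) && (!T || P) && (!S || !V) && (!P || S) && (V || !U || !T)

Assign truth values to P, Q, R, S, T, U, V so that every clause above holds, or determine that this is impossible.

Unit clause (T) forces T = true.
Unit clause (P) forces P = true.
Unit clause (S) forces S = true.
Unit clause (!V) forces V = false.
Unit clause (!U) forces U = false.
Unit clause (R) forces R = true.
Unit clause (Q) forces Q = true.
This assignment satisfies each clause.

P ↦ true, Q ↦ true, R ↦ true, S ↦ true, T ↦ true, U ↦ false, V ↦ false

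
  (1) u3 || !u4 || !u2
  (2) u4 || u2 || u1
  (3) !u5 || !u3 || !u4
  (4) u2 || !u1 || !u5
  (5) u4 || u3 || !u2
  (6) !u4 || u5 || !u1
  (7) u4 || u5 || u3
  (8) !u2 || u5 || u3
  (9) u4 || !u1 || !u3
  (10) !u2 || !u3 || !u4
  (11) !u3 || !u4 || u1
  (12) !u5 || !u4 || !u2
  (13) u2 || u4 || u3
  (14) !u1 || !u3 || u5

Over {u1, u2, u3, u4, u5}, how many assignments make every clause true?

4

There are 2^5 = 32 truth assignments over (u1, u2, u3, u4, u5).
Split on u3. With u3 = true, the clauses containing u3 are satisfied and !u3 drops from the rest; 2 of the 2^4 = 16 assignments to the other variables satisfy what remains.
With u3 = false, by the same count on the reduced clause set, 2 assignments work.
(One model: u1=F, u2=F, u3=F, u4=T, u5=F.)
Total: 2 + 2 = 4.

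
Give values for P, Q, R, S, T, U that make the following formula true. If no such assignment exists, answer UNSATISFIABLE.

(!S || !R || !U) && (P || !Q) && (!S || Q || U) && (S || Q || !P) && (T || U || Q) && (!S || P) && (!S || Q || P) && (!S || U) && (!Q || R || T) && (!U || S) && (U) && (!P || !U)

UNSATISFIABLE

The clause (U) is unit, so U = true.
The clause (S) is unit, so S = true.
The clause (!R) is unit, so R = false.
The clause (P) is unit, so P = true.
Now (!P) is unsatisfied and unit — conflict.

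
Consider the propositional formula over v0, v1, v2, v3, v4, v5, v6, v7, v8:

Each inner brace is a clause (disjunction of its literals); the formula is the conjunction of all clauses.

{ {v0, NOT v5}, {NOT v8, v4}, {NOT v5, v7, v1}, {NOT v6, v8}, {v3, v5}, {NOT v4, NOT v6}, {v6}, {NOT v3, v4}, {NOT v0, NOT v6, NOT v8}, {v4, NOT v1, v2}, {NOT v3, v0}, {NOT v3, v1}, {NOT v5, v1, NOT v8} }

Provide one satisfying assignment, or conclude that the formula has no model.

The clause (v6) is unit, so v6 = true.
The clause (v8) is unit, so v8 = true.
The clause (v4) is unit, so v4 = true.
But (NOT v4) is also a unit clause — contradiction.

UNSATISFIABLE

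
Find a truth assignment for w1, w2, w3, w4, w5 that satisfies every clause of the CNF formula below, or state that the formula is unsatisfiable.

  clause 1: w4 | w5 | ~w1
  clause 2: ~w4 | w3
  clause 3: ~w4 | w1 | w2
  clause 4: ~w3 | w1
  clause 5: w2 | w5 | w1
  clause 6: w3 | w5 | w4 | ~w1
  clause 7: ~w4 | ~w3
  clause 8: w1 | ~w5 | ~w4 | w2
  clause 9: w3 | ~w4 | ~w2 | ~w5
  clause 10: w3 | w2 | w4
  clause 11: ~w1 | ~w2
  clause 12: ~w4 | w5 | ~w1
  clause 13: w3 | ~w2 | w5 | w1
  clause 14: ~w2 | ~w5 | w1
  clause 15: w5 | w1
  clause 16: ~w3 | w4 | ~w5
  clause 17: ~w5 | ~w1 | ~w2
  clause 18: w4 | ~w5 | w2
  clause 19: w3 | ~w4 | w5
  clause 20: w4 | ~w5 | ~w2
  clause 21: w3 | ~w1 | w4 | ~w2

Suppose w4 = 0.
Suppose w5 = 1.
Unit clause (~w3) forces w3 = 0.
Unit clause (w2) forces w2 = 1.
But (~w2) is also a unit clause — contradiction.
Undo w5 and try w5 = 0.
Unit clause (~w1) forces w1 = 0.
But (w1) is also a unit clause — contradiction.
Either choice for w5 ends in contradiction.
Undo w4 and try w4 = 1.
Unit clause (w3) forces w3 = 1.
But (~w3) is also a unit clause — contradiction.
Either choice for w4 ends in contradiction.

UNSATISFIABLE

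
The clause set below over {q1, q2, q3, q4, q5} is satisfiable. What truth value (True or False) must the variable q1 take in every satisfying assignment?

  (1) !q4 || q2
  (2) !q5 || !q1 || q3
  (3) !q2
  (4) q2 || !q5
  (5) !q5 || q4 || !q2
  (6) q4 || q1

Suppose q1 = false.
(!q2) alone gives q2 = false.
(!q4) alone gives q4 = false.
Now (q4) is unsatisfied and unit — conflict.
So every satisfying assignment has q1 = True.

True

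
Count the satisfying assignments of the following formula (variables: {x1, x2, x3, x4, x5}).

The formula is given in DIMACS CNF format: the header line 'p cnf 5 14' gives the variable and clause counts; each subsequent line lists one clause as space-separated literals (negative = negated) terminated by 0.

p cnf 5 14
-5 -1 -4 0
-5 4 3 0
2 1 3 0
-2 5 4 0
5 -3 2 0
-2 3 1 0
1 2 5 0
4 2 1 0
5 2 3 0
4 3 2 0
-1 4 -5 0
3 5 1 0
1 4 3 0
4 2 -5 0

6

There are 2^5 = 32 truth assignments over (x1, x2, x3, x4, x5).
Split on x2. With x2 = True, the clauses containing x2 are satisfied and ¬x2 drops from the rest; 5 of the 2^4 = 16 assignments to the other variables satisfy what remains.
With x2 = False, by the same count on the reduced clause set, 1 assignment works.
(One model: x1=F, x2=F, x3=T, x4=T, x5=T.)
Total: 5 + 1 = 6.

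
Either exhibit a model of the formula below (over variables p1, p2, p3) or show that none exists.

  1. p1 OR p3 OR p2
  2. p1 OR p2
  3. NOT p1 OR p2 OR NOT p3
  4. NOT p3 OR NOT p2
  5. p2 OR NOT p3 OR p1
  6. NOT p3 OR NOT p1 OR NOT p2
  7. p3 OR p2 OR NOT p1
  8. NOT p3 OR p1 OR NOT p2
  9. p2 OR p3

Suppose p1 = true.
Suppose p2 = true.
Unit clause (NOT p3) forces p3 = false.
Every clause now holds.

p1: true,  p2: true,  p3: false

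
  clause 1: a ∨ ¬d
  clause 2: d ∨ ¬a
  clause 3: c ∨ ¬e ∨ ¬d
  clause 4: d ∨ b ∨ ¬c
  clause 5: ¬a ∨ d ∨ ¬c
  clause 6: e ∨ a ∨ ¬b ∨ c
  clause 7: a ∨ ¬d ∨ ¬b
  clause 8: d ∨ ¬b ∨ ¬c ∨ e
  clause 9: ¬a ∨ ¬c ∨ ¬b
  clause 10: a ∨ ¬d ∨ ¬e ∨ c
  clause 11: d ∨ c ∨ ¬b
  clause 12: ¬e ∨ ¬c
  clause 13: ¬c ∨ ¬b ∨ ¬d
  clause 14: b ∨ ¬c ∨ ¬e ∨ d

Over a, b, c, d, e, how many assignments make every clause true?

5

There are 2^5 = 32 truth assignments over (a, b, c, d, e).
Split on b. With b = True, the clauses containing b are satisfied and ¬b drops from the rest; 1 of the 2^4 = 16 assignments to the other variables satisfy what remains.
With b = False, by the same count on the reduced clause set, 4 assignments work.
(One model: a=F, b=F, c=F, d=F, e=F.)
Total: 1 + 4 = 5.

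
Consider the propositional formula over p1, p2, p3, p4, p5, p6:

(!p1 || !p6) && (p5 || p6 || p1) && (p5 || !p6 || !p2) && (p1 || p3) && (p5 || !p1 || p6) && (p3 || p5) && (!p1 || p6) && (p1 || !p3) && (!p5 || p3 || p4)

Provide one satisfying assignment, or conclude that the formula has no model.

UNSATISFIABLE

Try p1 = false.
Unit clause (p3) forces p3 = true.
That conflicts with the unit clause (!p3).
That branch fails; take p1 = true instead.
Unit clause (!p6) forces p6 = false.
That conflicts with the unit clause (p6).
Both values of p1 lead to a conflict.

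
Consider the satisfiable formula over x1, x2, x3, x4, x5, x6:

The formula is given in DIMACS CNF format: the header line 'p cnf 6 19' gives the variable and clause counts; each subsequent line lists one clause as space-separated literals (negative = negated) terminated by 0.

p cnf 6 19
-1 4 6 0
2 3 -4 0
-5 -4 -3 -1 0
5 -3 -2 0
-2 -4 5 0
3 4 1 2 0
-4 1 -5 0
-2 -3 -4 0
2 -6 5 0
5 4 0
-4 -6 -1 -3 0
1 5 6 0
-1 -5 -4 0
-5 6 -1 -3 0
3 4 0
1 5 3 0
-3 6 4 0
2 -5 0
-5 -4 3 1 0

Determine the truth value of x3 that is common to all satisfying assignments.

Suppose x3 = False.
Unit clause (x4) forces x4 = True.
Unit clause (x2) forces x2 = True.
Unit clause (x5) forces x5 = True.
Unit clause (x1) forces x1 = True.
Now (¬x1) is unsatisfied and unit — conflict.
So every satisfying assignment has x3 = True.

True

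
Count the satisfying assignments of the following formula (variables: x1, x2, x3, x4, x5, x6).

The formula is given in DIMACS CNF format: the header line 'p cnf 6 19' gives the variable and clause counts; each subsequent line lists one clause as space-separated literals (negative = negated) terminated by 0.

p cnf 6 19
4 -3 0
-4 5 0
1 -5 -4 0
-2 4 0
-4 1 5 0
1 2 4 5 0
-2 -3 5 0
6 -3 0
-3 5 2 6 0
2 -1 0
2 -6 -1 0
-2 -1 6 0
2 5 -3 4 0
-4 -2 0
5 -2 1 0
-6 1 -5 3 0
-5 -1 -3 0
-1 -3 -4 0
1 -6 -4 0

There are 2^6 = 64 truth assignments over (x1, x2, x3, x4, x5, x6).
Split on x2. With x2 = True, the clauses containing x2 are satisfied and ¬x2 drops from the rest; 0 of the 2^5 = 32 assignments to the other variables satisfy what remains.
With x2 = False, by the same count on the reduced clause set, 1 assignment works.
(One model: x1=F, x2=F, x3=F, x4=F, x5=T, x6=F.)
Total: 0 + 1 = 1.

1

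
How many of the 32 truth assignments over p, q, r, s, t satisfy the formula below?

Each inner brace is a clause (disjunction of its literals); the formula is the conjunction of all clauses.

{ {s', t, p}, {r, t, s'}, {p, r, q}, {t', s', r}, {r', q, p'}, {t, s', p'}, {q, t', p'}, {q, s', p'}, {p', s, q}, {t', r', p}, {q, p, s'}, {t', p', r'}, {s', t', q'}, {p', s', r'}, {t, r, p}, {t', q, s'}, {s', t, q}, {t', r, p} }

There are 2^5 = 32 truth assignments over (p, q, r, s, t).
Split on s. With s = 1, the clauses containing s are satisfied and s' drops from the rest; 0 of the 2^4 = 16 assignments to the other variables satisfy what remains.
With s = 0, by the same count on the reduced clause set, 5 assignments work.
Total: 0 + 5 = 5.

5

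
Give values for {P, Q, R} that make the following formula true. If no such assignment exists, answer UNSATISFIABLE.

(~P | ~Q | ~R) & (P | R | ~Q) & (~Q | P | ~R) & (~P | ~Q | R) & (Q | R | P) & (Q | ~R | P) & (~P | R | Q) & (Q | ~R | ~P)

Suppose P = 0.
Suppose R = 1.
Unit clause (~Q) forces Q = 0.
But (Q) is also a unit clause — contradiction.
So R must be the other value — set R = 0.
Unit clause (~Q) forces Q = 0.
But (Q) is also a unit clause — contradiction.
Both values of R lead to a conflict.
So P must be the other value — set P = 1.
Suppose Q = 0.
Unit clause (R) forces R = 1.
But (~R) is also a unit clause — contradiction.
So Q must be the other value — set Q = 1.
Unit clause (~R) forces R = 0.
But (R) is also a unit clause — contradiction.
Both values of Q lead to a conflict.
Both values of P lead to a conflict.

UNSATISFIABLE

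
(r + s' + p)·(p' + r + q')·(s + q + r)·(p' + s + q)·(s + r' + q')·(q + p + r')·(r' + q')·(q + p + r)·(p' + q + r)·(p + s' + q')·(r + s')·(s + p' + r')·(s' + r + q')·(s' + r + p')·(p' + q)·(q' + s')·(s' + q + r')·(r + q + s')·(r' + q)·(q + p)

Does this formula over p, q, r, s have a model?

Case r = 0:
From the singleton clause (s'), s = 0.
From the singleton clause (q), q = 1.
From the singleton clause (p'), p = 0.
All clauses are satisfied.
A satisfying assignment: p: 0, q: 1, r: 0, s: 0.

Satisfiable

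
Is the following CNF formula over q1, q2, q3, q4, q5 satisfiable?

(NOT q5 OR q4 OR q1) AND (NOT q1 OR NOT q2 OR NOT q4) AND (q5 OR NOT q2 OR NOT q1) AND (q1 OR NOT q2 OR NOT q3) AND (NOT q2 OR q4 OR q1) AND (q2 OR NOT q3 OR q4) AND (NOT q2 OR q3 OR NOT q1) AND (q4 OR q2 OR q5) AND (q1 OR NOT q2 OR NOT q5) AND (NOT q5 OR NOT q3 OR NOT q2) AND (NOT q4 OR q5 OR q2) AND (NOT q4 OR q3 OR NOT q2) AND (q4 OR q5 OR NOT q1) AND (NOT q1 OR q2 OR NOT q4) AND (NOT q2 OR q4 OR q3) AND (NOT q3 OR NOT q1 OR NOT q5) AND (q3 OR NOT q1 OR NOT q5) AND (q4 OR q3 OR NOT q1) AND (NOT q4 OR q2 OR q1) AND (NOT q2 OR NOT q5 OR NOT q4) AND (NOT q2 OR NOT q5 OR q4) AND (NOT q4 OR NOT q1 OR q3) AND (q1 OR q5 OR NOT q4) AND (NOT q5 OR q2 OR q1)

Suppose q5 = false.
Suppose q2 = false.
(q4) alone gives q4 = true.
But (NOT q4) is also a unit clause — contradiction.
That branch fails; take q2 = true instead.
(NOT q1) alone gives q1 = false.
(NOT q3) alone gives q3 = false.
(q4) alone gives q4 = true.
But (NOT q4) is also a unit clause — contradiction.
Both values of q2 lead to a conflict.
That branch fails; take q5 = true instead.
Suppose q4 = true.
(NOT q2) alone gives q2 = false.
(NOT q1) alone gives q1 = false.
But (q1) is also a unit clause — contradiction.
That branch fails; take q4 = false instead.
(q1) alone gives q1 = true.
(NOT q3) alone gives q3 = false.
But (q3) is also a unit clause — contradiction.
Both values of q4 lead to a conflict.
Both values of q5 lead to a conflict.
No assignment satisfies every clause.

Unsatisfiable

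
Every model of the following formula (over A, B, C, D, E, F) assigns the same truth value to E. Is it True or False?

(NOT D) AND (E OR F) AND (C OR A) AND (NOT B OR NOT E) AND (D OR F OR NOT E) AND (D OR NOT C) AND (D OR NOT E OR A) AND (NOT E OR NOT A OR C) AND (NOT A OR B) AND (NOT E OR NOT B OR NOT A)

Suppose E = true.
(NOT D) alone gives D = false.
(NOT B) alone gives B = false.
(F) alone gives F = true.
(NOT C) alone gives C = false.
(A) alone gives A = true.
Now (NOT A) is unsatisfied and unit — conflict.
So every satisfying assignment has E = False.

False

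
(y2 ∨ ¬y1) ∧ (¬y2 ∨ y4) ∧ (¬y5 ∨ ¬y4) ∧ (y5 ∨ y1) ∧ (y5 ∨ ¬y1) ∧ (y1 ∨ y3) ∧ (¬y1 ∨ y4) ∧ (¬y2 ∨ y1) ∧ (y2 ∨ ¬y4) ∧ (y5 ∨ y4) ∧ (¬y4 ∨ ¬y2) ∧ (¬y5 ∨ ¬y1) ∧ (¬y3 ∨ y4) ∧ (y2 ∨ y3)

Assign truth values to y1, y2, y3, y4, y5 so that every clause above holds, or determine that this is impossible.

UNSATISFIABLE

Suppose y2 = True.
(y4) alone gives y4 = True.
That conflicts with the unit clause (¬y4).
So y2 must be the other value — set y2 = False.
(¬y1) alone gives y1 = False.
(y5) alone gives y5 = True.
(¬y4) alone gives y4 = False.
(y3) alone gives y3 = True.
That conflicts with the unit clause (¬y3).
Either choice for y2 ends in contradiction.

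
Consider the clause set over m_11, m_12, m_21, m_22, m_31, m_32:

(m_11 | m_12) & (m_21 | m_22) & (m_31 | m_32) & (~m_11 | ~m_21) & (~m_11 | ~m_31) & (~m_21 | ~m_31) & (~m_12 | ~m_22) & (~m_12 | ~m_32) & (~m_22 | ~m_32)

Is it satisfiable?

Try m_11 = 1.
The clause (~m_21) is unit, so m_21 = 0.
The clause (m_22) is unit, so m_22 = 1.
The clause (~m_31) is unit, so m_31 = 0.
The clause (m_32) is unit, so m_32 = 1.
But (~m_32) is also a unit clause — contradiction.
So m_11 must be the other value — set m_11 = 0.
The clause (m_12) is unit, so m_12 = 1.
The clause (~m_22) is unit, so m_22 = 0.
The clause (m_21) is unit, so m_21 = 1.
The clause (~m_31) is unit, so m_31 = 0.
The clause (m_32) is unit, so m_32 = 1.
But (~m_32) is also a unit clause — contradiction.
Both values of m_11 lead to a conflict.
No assignment satisfies every clause.

No, unsatisfiable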